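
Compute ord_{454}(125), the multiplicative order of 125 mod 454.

226

The order of 125 must divide φ(454) = φ(2)·φ(227) = 1·226 = 226 = 2 · 113.
Divisors of 226: 1, 2, 113, 226.
Compute 125^d (mod 454) for the divisors d until we hit 1:
125^1 ≡ 125
125^2 ≡ 189
125^113 ≡ 453
125^226 ≡ 1
Hence ord(125) = 226.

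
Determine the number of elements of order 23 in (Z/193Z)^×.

0

φ(193) = 193 − 1 = 192 = 2^6 · 3.
Since (Z/193Z)^× is cyclic of order 192, the number of elements of order d is φ(d) when d | 192 and 0 otherwise.
23 does not divide 192, so no element of (Z/193Z)^× has order 23.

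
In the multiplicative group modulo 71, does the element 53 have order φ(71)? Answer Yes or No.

Yes

φ(71) = 71 − 1 = 70 = 2 · 5 · 7.
It suffices to check that the order of 53 is not a proper divisor of 70: compute 53^(70/q) for q ∈ {2, 5, 7}.
53^35 ≡ 70 (mod 71)  [q = 2: ≢ 1 ✓]
53^14 ≡ 57 (mod 71)  [q = 5: ≢ 1 ✓]
53^10 ≡ 37 (mod 71)  [q = 7: ≢ 1 ✓]
None equal 1, so ord_71(53) = 70: 53 is a primitive root.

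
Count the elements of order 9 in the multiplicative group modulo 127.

6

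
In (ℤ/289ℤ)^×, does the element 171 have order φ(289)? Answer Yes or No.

No

φ(289) = φ(17^2) = 17·(17−1) = 272 = 2^4 · 17.
It suffices to check that the order of 171 is not a proper divisor of 272: compute 171^(272/q) for q ∈ {2, 17}.
171^136 ≡ 1 (mod 289)  [q = 2: ≡ 1 ✗]
171^16 ≡ 120 (mod 289)  [q = 17: ≢ 1 ✓]
171^136 ≡ 1 shows ord(171) | 136, strictly less than φ(289); not a primitive root.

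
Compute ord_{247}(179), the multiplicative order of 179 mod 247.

6

The order of 179 must divide φ(247) = φ(13·19) = (13−1)·(19−1) = 12·18 = 216 = 2^3 · 3^3.
Divisors of 216: 1, 2, 3, 4, 6, 8, 9, 12, 18, 24, 27, 36, 54, 72, 108, 216.
Compute 179^d (mod 247) for the divisors d until we hit 1:
179^1 ≡ 179
179^2 ≡ 178
179^3 ≡ 246
179^4 ≡ 68
179^6 ≡ 1
Therefore the multiplicative order of 179 modulo 247 is 6.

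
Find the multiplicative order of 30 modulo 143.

The order of 30 must divide φ(143) = φ(11·13) = (11−1)·(13−1) = 10·12 = 120 = 2^3 · 3 · 5.
Divisors of 120: 1, 2, 3, 4, 5, 6, 8, 10, 12, 15, 20, 24, 30, 40, 60, 120.
Test each divisor d:
30^1 ≡ 30 (mod 143)
30^2 ≡ 42 (mod 143)
30^3 ≡ 116 (mod 143)
30^4 ≡ 48 (mod 143)
30^5 ≡ 10 (mod 143)
30^6 ≡ 14 (mod 143)
30^8 ≡ 16 (mod 143)
30^10 ≡ 100 (mod 143)
30^12 ≡ 53 (mod 143)
30^15 ≡ 142 (mod 143)
30^20 ≡ 133 (mod 143)
30^24 ≡ 92 (mod 143)
30^30 ≡ 1 (mod 143) ✓
Therefore the multiplicative order of 30 modulo 143 is 30.

30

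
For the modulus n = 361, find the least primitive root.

2

φ(361) = φ(19^2) = 19·(19−1) = 342 = 2 · 3^2 · 19.
g is a primitive root iff g^(342/q) ≢ 1 (mod 361) for each prime q ∈ {2, 3, 19}.
g = 2: 2^171 ≡ 360; 2^114 ≡ 292; 2^18 ≡ 58 — none is 1, so 2 is a primitive root.
So 2 is the smallest generator of (Z/361Z)^×.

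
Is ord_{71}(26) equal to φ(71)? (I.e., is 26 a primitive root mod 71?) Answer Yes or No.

No

φ(71) = 71 − 1 = 70 = 2 · 5 · 7.
26 is a primitive root mod 71 iff 26^(φ(71)/q) ≢ 1 for every prime q | φ(71), i.e. q ∈ {2, 5, 7}.
26^35 ≡ 70 (mod 71)  [q = 2: ≢ 1 ✓]
26^14 ≡ 1 (mod 71)  [q = 5: ≡ 1 ✗]
26^10 ≡ 32 (mod 71)  [q = 7: ≢ 1 ✓]
26^14 ≡ 1 shows ord(26) | 14, strictly less than φ(71); not a primitive root.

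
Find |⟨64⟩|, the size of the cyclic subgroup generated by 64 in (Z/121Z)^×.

By Lagrange's theorem, ord_121(64) divides φ(121) = φ(11^2) = 11·(11−1) = 110 = 2 · 5 · 11.
Divisors of 110: 1, 2, 5, 10, 11, 22, 55, 110.
Check 64^d mod 121 for each divisor in increasing order:
64^1 ≡ 64 (mod 121)
64^2 ≡ 103 (mod 121)
64^5 ≡ 45 (mod 121)
64^10 ≡ 89 (mod 121)
64^11 ≡ 9 (mod 121)
64^22 ≡ 81 (mod 121)
64^55 ≡ 1 (mod 121) ✓
So ord_121(64) = 55.

55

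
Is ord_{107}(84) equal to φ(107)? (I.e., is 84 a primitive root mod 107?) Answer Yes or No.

φ(107) = 107 − 1 = 106 = 2 · 53.
Test 84^(106/q) mod 107 for each prime factor q of 106:
84^53 ≡ 106 (mod 107)  [q = 2: ≢ 1 ✓]
84^2 ≡ 101 (mod 107)  [q = 53: ≢ 1 ✓]
None equal 1, so ord_107(84) = 106: 84 is a primitive root.

Yes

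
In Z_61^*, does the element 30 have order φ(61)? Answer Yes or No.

Yes

φ(61) = 61 − 1 = 60 = 2^2 · 3 · 5.
It suffices to check that the order of 30 is not a proper divisor of 60: compute 30^(60/q) for q ∈ {2, 3, 5}.
30^30 ≡ 60 (mod 61)  [q = 2: ≢ 1 ✓]
30^20 ≡ 13 (mod 61)  [q = 3: ≢ 1 ✓]
30^12 ≡ 34 (mod 61)  [q = 5: ≢ 1 ✓]
None equal 1, so ord_61(30) = 60: 30 is a primitive root.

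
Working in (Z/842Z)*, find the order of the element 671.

Since 671 ∈ (Z/842Z)^×, its order divides φ(842) = φ(2)·φ(421) = 1·420 = 420 = 2^2 · 3 · 5 · 7.
Divisors of 420: 1, 2, 3, 4, 5, 6, 7, 10, 12, 14, 15, 20, 21, 28, 30, 35, 42, 60, 70, 84, 105, 140, 210, 420.
Compute 671^d (mod 842) for the divisors d until we hit 1:
671^1 ≡ 671 (mod 842)
671^2 ≡ 613 (mod 842)
671^3 ≡ 427 (mod 842)
671^4 ≡ 237 (mod 842)
671^5 ≡ 731 (mod 842)
671^6 ≡ 457 (mod 842)
671^7 ≡ 159 (mod 842)
671^10 ≡ 533 (mod 842)
671^12 ≡ 33 (mod 842)
671^14 ≡ 21 (mod 842)
671^15 ≡ 619 (mod 842)
671^20 ≡ 335 (mod 842)
671^21 ≡ 813 (mod 842)
671^28 ≡ 441 (mod 842)
671^30 ≡ 51 (mod 842)
671^35 ≡ 233 (mod 842)
671^42 ≡ 841 (mod 842)
671^60 ≡ 75 (mod 842)
671^70 ≡ 401 (mod 842)
671^84 ≡ 1 (mod 842) ✓
The smallest such exponent is 84, so the order of 671 is 84.

84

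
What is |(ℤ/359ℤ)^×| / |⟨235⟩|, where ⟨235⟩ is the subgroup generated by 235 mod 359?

Since 235 ∈ (Z/359Z)^×, its order divides φ(359) = 359 − 1 = 358 = 2 · 179.
Divisors of 358: 1, 2, 179, 358.
Check 235^d mod 359 for each divisor in increasing order:
235^1 ≡ 235 (mod 359)
235^2 ≡ 298 (mod 359)
235^179 ≡ 1 (mod 359) ✓
So ord_359(235) = 179, hence |⟨235⟩| = 179.
Index = |(Z/359Z)^×| / |⟨235⟩| = 358 / 179 = 2.

2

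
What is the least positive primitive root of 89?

3

φ(89) = 89 − 1 = 88 = 2^3 · 11.
g is a primitive root iff g^(88/q) ≢ 1 (mod 89) for each prime q ∈ {2, 11}.
g = 2: 2^44 ≡ 1 — hits 1, so not a primitive root.
g = 3: 3^44 ≡ 88; 3^8 ≡ 64 — none is 1, so 3 is a primitive root.
Hence the least primitive root of 89 is 3.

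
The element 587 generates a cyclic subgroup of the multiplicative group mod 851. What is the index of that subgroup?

2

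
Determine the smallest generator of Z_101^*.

φ(101) = 101 − 1 = 100 = 2^2 · 5^2.
Test candidates g = 2, 3, … against the prime factors q ∈ {2, 5} of φ(101): g is a generator iff g^(100/q) ≢ 1 for every such q.
g = 2: 2^50 ≡ 100; 2^20 ≡ 95 — none is 1, so 2 is a primitive root.
So 2 is the smallest generator of (Z/101Z)^×.

2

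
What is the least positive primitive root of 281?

3

φ(281) = 281 − 1 = 280 = 2^3 · 5 · 7.
g is a primitive root iff g^(280/q) ≢ 1 (mod 281) for each prime q ∈ {2, 5, 7}.
g = 2: 2^140 ≡ 1 — hits 1, so not a primitive root.
g = 3: 3^140 ≡ 280; 3^56 ≡ 86; 3^40 ≡ 249 — none is 1, so 3 is a primitive root.
The smallest primitive root modulo 281 is 3.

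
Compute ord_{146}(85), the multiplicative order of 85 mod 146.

36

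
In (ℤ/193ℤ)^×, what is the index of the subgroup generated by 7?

8

ord(7) | φ(193) = 193 − 1 = 192 = 2^6 · 3.
Divisors of 192: 1, 2, 3, 4, 6, 8, 12, 16, 24, 32, 48, 64, 96, 192.
Check 7^d mod 193 for each divisor in increasing order:
7^1 ≡ 7 (mod 193)
7^2 ≡ 49 (mod 193)
7^3 ≡ 150 (mod 193)
7^4 ≡ 85 (mod 193)
7^6 ≡ 112 (mod 193)
7^8 ≡ 84 (mod 193)
7^12 ≡ 192 (mod 193)
7^16 ≡ 108 (mod 193)
7^24 ≡ 1 (mod 193) ✓
So ord_193(7) = 24, hence |⟨7⟩| = 24.
The index is φ(193) / ord(7) = 192 / 24 = 8.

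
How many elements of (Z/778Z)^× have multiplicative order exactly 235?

φ(778) = φ(2)·φ(389) = 1·388 = 388 = 2^2 · 97.
In a cyclic group of order 388, there are φ(d) elements of order d for each divisor d of 388, and zero for non-divisors.
Here 388 is not a multiple of 235, so there are no elements of order 235.

0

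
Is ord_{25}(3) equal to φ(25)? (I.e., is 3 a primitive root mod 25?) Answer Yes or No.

Yes

φ(25) = φ(5^2) = 5·(5−1) = 20 = 2^2 · 5.
3 is a primitive root mod 25 iff 3^(φ(25)/q) ≢ 1 for every prime q | φ(25), i.e. q ∈ {2, 5}.
3^10 ≡ 24 (mod 25)  [q = 2: ≢ 1 ✓]
3^4 ≡ 6 (mod 25)  [q = 5: ≢ 1 ✓]
Every test exponent gives a nontrivial residue, hence 3 generates the full group.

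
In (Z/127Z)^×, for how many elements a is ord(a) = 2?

φ(127) = 127 − 1 = 126 = 2 · 3^2 · 7.
In a cyclic group of order 126, there are φ(d) elements of order d for each divisor d of 126, and zero for non-divisors.
2 | 126, and φ(2) = 2 − 1 = 1.

1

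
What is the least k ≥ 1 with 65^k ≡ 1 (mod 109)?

ord(65) | φ(109) = 109 − 1 = 108 = 2^2 · 3^3.
Divisors of 108: 1, 2, 3, 4, 6, 9, 12, 18, 27, 36, 54, 108.
Test each divisor d:
65^1 ≡ 65
65^2 ≡ 83
65^3 ≡ 54
65^4 ≡ 22
65^6 ≡ 82
65^9 ≡ 68
65^12 ≡ 75
65^18 ≡ 46
65^27 ≡ 76
65^36 ≡ 45
65^54 ≡ 108
65^108 ≡ 1
So ord_109(65) = 108.

108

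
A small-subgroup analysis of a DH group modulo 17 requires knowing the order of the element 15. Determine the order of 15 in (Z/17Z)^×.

By Lagrange's theorem, ord_17(15) divides φ(17) = 17 − 1 = 16 = 2^4.
Divisors of 16: 1, 2, 4, 8, 16.
Check 15^d mod 17 for each divisor in increasing order:
15^1 ≡ 15 (mod 17)
15^2 ≡ 4 (mod 17)
15^4 ≡ 16 (mod 17)
15^8 ≡ 1 (mod 17) ✓
Hence ord(15) = 8.

8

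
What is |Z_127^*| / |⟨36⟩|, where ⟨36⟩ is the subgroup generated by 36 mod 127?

2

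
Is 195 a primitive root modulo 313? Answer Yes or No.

φ(313) = 313 − 1 = 312 = 2^3 · 3 · 13.
195 is a primitive root mod 313 iff 195^(φ(313)/q) ≢ 1 for every prime q | φ(313), i.e. q ∈ {2, 3, 13}.
195^156 ≡ 312 (mod 313)  [q = 2: ≢ 1 ✓]
195^104 ≡ 1 (mod 313)  [q = 3: ≡ 1 ✗]
195^24 ≡ 249 (mod 313)  [q = 13: ≢ 1 ✓]
195^104 ≡ 1 shows ord(195) | 104, strictly less than φ(313); not a primitive root.

No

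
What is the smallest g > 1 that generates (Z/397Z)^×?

φ(397) = 397 − 1 = 396 = 2^2 · 3^2 · 11.
Test candidates g = 2, 3, … against the prime factors q ∈ {2, 3, 11} of φ(397): g is a generator iff g^(396/q) ≢ 1 for every such q.
g = 2: 2^198 ≡ 396; 2^132 ≡ 1 — hits 1, so not a primitive root.
g = 3: 3^198 ≡ 1 — hits 1, so not a primitive root.
g = 4: 4^198 ≡ 1 — hits 1, so not a primitive root.
g = 5: 5^198 ≡ 396; 5^132 ≡ 362; 5^36 ≡ 290 — none is 1, so 5 is a primitive root.
So 5 is the smallest generator of (Z/397Z)^×.

5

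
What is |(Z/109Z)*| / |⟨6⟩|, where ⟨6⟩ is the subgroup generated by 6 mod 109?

1

Since 6 ∈ (Z/109Z)^×, its order divides φ(109) = 109 − 1 = 108 = 2^2 · 3^3.
Divisors of 108: 1, 2, 3, 4, 6, 9, 12, 18, 27, 36, 54, 108.
Evaluate successive powers at the divisors of 108:
6^1 ≡ 6
6^2 ≡ 36
6^3 ≡ 107
6^4 ≡ 97
6^6 ≡ 4
6^9 ≡ 101
6^12 ≡ 16
6^18 ≡ 64
6^27 ≡ 33
6^36 ≡ 63
6^54 ≡ 108
6^108 ≡ 1
Thus |⟨6⟩| = ord(6) = 108.
The index is φ(109) / ord(6) = 108 / 108 = 1.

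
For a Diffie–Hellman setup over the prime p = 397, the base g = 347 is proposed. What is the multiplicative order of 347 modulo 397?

396

Since 347 ∈ (Z/397Z)^×, its order divides φ(397) = 397 − 1 = 396 = 2^2 · 3^2 · 11.
Divisors of 396: 1, 2, 3, 4, 6, 9, 11, 12, 18, 22, 33, 36, 44, 66, 99, 132, 198, 396.
Evaluate successive powers at the divisors of 396:
347^1 ≡ 347
347^2 ≡ 118
347^3 ≡ 55
347^4 ≡ 29
347^6 ≡ 246
347^9 ≡ 32
347^11 ≡ 203
347^12 ≡ 172
347^18 ≡ 230
347^22 ≡ 318
347^33 ≡ 240
347^36 ≡ 99
347^44 ≡ 286
347^66 ≡ 35
347^99 ≡ 63
347^132 ≡ 34
347^198 ≡ 396
347^396 ≡ 1
So ord_397(347) = 396.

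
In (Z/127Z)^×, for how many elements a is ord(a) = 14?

φ(127) = 127 − 1 = 126 = 2 · 3^2 · 7.
(Z/127Z)^× is cyclic (|G| = 126); a cyclic group of order m has exactly φ(d) elements of each order d | m, and none otherwise.
14 = 2 · 7 divides 126, and φ(14) = 6.

6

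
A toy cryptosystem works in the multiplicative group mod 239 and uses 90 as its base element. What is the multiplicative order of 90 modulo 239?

Since 90 ∈ (Z/239Z)^×, its order divides φ(239) = 239 − 1 = 238 = 2 · 7 · 17.
Divisors of 238: 1, 2, 7, 14, 17, 34, 119, 238.
Compute 90^d (mod 239) for the divisors d until we hit 1:
90^1 ≡ 90 (mod 239)
90^2 ≡ 213 (mod 239)
90^7 ≡ 101 (mod 239)
90^14 ≡ 163 (mod 239)
90^17 ≡ 24 (mod 239)
90^34 ≡ 98 (mod 239)
90^119 ≡ 1 (mod 239) ✓
The smallest such exponent is 119, so the order of 90 is 119.

119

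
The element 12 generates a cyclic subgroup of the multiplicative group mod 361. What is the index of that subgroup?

The order of 12 must divide φ(361) = φ(19^2) = 19·(19−1) = 342 = 2 · 3^2 · 19.
Divisors of 342: 1, 2, 3, 6, 9, 18, 19, 38, 57, 114, 171, 342.
Evaluate successive powers at the divisors of 342:
12^1 ≡ 12 (mod 361)
12^2 ≡ 144 (mod 361)
12^3 ≡ 284 (mod 361)
12^6 ≡ 153 (mod 361)
12^9 ≡ 132 (mod 361)
12^18 ≡ 96 (mod 361)
12^19 ≡ 69 (mod 361)
12^38 ≡ 68 (mod 361)
12^57 ≡ 360 (mod 361)
12^114 ≡ 1 (mod 361) ✓
So ord_361(12) = 114, hence |⟨12⟩| = 114.
Index = |(Z/361Z)^×| / |⟨12⟩| = 342 / 114 = 3.

3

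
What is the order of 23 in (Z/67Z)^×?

ord(23) | φ(67) = 67 − 1 = 66 = 2 · 3 · 11.
Divisors of 66: 1, 2, 3, 6, 11, 22, 33, 66.
Evaluate successive powers at the divisors of 66:
23^1 ≡ 23 (mod 67)
23^2 ≡ 60 (mod 67)
23^3 ≡ 40 (mod 67)
23^6 ≡ 59 (mod 67)
23^11 ≡ 29 (mod 67)
23^22 ≡ 37 (mod 67)
23^33 ≡ 1 (mod 67) ✓
So ord_67(23) = 33.

33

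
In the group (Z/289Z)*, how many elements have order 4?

φ(289) = φ(17^2) = 17·(17−1) = 272 = 2^4 · 17.
Since (Z/289Z)^× is cyclic of order 272, the number of elements of order d is φ(d) when d | 272 and 0 otherwise.
4 = 2^2 divides 272, and φ(4) = 2.

2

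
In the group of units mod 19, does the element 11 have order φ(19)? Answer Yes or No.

No

φ(19) = 19 − 1 = 18 = 2 · 3^2.
11 is a primitive root mod 19 iff 11^(φ(19)/q) ≢ 1 for every prime q | φ(19), i.e. q ∈ {2, 3}.
11^9 ≡ 1 (mod 19)  [q = 2: ≡ 1 ✗]
11^6 ≡ 1 (mod 19)  [q = 3: ≡ 1 ✗]
11^9 ≡ 1 shows ord(11) | 9, strictly less than φ(19); not a primitive root.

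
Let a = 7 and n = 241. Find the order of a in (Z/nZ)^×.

ord(7) | φ(241) = 241 − 1 = 240 = 2^4 · 3 · 5.
Divisors of 240: 1, 2, 3, 4, 5, 6, 8, 10, 12, 15, 16, 20, 24, 30, 40, 48, 60, 80, 120, 240.
Compute 7^d (mod 241) for the divisors d until we hit 1:
7^1 ≡ 7
7^2 ≡ 49
7^3 ≡ 102
7^4 ≡ 232
7^5 ≡ 178
7^6 ≡ 41
7^8 ≡ 81
7^10 ≡ 113
7^12 ≡ 235
7^15 ≡ 111
7^16 ≡ 54
7^20 ≡ 237
7^24 ≡ 36
7^30 ≡ 30
7^40 ≡ 16
7^48 ≡ 91
7^60 ≡ 177
7^80 ≡ 15
7^120 ≡ 240
7^240 ≡ 1
Therefore the multiplicative order of 7 modulo 241 is 240.

240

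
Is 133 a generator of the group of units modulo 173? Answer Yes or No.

No

φ(173) = 173 − 1 = 172 = 2^2 · 43.
Test 133^(172/q) mod 173 for each prime factor q of 172:
133^86 ≡ 1 (mod 173)  [q = 2: ≡ 1 ✗]
133^4 ≡ 119 (mod 173)  [q = 43: ≢ 1 ✓]
Since 133^86 ≡ 1, the order of 133 divides 86 < 172, so 133 is not a primitive root.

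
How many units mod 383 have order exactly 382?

φ(383) = 383 − 1 = 382 = 2 · 191.
In a cyclic group of order 382, there are φ(d) elements of order d for each divisor d of 382, and zero for non-divisors.
382 = 2 · 191 divides 382, and φ(382) = 190.

190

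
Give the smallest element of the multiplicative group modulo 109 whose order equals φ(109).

6

φ(109) = 109 − 1 = 108 = 2^2 · 3^3.
Test candidates g = 2, 3, … against the prime factors q ∈ {2, 3} of φ(109): g is a generator iff g^(108/q) ≢ 1 for every such q.
g = 2: 2^54 ≡ 108; 2^36 ≡ 1 — hits 1, so not a primitive root.
g = 3: 3^54 ≡ 1 — hits 1, so not a primitive root.
g = 4: 4^54 ≡ 1 — hits 1, so not a primitive root.
g = 5: 5^54 ≡ 1 — hits 1, so not a primitive root.
g = 6: 6^54 ≡ 108; 6^36 ≡ 63 — none is 1, so 6 is a primitive root.
Hence the least primitive root of 109 is 6.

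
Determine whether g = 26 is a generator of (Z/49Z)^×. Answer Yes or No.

Yes

φ(49) = φ(7^2) = 7·(7−1) = 42 = 2 · 3 · 7.
It suffices to check that the order of 26 is not a proper divisor of 42: compute 26^(42/q) for q ∈ {2, 3, 7}.
26^21 ≡ 48 (mod 49)  [q = 2: ≢ 1 ✓]
26^14 ≡ 18 (mod 49)  [q = 3: ≢ 1 ✓]
26^6 ≡ 29 (mod 49)  [q = 7: ≢ 1 ✓]
None equal 1, so ord_49(26) = 42: 26 is a primitive root.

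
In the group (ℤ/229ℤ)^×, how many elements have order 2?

1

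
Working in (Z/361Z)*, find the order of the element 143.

342

The order of 143 must divide φ(361) = φ(19^2) = 19·(19−1) = 342 = 2 · 3^2 · 19.
Divisors of 342: 1, 2, 3, 6, 9, 18, 19, 38, 57, 114, 171, 342.
Compute 143^d (mod 361) for the divisors d until we hit 1:
143^1 ≡ 143 (mod 361)
143^2 ≡ 233 (mod 361)
143^3 ≡ 107 (mod 361)
143^6 ≡ 258 (mod 361)
143^9 ≡ 170 (mod 361)
143^18 ≡ 20 (mod 361)
143^19 ≡ 333 (mod 361)
143^38 ≡ 62 (mod 361)
143^57 ≡ 69 (mod 361)
143^114 ≡ 68 (mod 361)
143^171 ≡ 360 (mod 361)
143^342 ≡ 1 (mod 361) ✓
Hence ord(143) = 342.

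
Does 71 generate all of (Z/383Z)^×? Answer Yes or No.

φ(383) = 383 − 1 = 382 = 2 · 191.
Test 71^(382/q) mod 383 for each prime factor q of 382:
71^191 ≡ 1 (mod 383)  [q = 2: ≡ 1 ✗]
71^2 ≡ 62 (mod 383)  [q = 191: ≢ 1 ✓]
71^191 ≡ 1 shows ord(71) | 191, strictly less than φ(383); not a primitive root.

No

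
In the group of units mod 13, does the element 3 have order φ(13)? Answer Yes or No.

φ(13) = 13 − 1 = 12 = 2^2 · 3.
3 is a primitive root mod 13 iff 3^(φ(13)/q) ≢ 1 for every prime q | φ(13), i.e. q ∈ {2, 3}.
3^6 ≡ 1 (mod 13)  [q = 2: ≡ 1 ✗]
3^4 ≡ 3 (mod 13)  [q = 3: ≢ 1 ✓]
Since 3^6 ≡ 1, the order of 3 divides 6 < 12, so 3 is not a primitive root.

No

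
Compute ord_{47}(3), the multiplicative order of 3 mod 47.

ord(3) | φ(47) = 47 − 1 = 46 = 2 · 23.
Divisors of 46: 1, 2, 23, 46.
Compute 3^d (mod 47) for the divisors d until we hit 1:
3^1 ≡ 3 (mod 47)
3^2 ≡ 9 (mod 47)
3^23 ≡ 1 (mod 47) ✓
So ord_47(3) = 23.

23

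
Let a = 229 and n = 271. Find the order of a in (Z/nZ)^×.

ord(229) | φ(271) = 271 − 1 = 270 = 2 · 3^3 · 5.
Divisors of 270: 1, 2, 3, 5, 6, 9, 10, 15, 18, 27, 30, 45, 54, 90, 135, 270.
Test each divisor d:
229^1 ≡ 229 (mod 271)
229^2 ≡ 138 (mod 271)
229^3 ≡ 166 (mod 271)
229^5 ≡ 144 (mod 271)
229^6 ≡ 185 (mod 271)
229^9 ≡ 87 (mod 271)
229^10 ≡ 140 (mod 271)
229^15 ≡ 106 (mod 271)
229^18 ≡ 252 (mod 271)
229^27 ≡ 244 (mod 271)
229^30 ≡ 125 (mod 271)
229^45 ≡ 242 (mod 271)
229^54 ≡ 187 (mod 271)
229^90 ≡ 28 (mod 271)
229^135 ≡ 1 (mod 271) ✓
Therefore the multiplicative order of 229 modulo 271 is 135.

135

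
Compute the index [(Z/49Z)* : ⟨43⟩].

ord(43) | φ(49) = φ(7^2) = 7·(7−1) = 42 = 2 · 3 · 7.
Divisors of 42: 1, 2, 3, 6, 7, 14, 21, 42.
Test each divisor d:
43^1 ≡ 43 (mod 49)
43^2 ≡ 36 (mod 49)
43^3 ≡ 29 (mod 49)
43^6 ≡ 8 (mod 49)
43^7 ≡ 1 (mod 49) ✓
The order of 43 is 7, so the subgroup it generates has 7 elements.
Index = |(Z/49Z)^×| / |⟨43⟩| = 42 / 7 = 6.

6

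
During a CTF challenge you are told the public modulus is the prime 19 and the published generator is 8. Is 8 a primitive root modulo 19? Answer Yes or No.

No

φ(19) = 19 − 1 = 18 = 2 · 3^2.
Test 8^(18/q) mod 19 for each prime factor q of 18:
8^9 ≡ 18 (mod 19)  [q = 2: ≢ 1 ✓]
8^6 ≡ 1 (mod 19)  [q = 3: ≡ 1 ✗]
Since 8^6 ≡ 1, the order of 8 divides 6 < 18, so 8 is not a primitive root.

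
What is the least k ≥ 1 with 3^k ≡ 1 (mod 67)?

22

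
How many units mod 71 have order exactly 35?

24

φ(71) = 71 − 1 = 70 = 2 · 5 · 7.
In a cyclic group of order 70, there are φ(d) elements of order d for each divisor d of 70, and zero for non-divisors.
35 = 5 · 7 divides 70, and φ(35) = 24.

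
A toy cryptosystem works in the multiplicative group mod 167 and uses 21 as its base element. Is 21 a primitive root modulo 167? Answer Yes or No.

No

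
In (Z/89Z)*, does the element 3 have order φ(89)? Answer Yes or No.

Yes

φ(89) = 89 − 1 = 88 = 2^3 · 11.
Test 3^(88/q) mod 89 for each prime factor q of 88:
3^44 ≡ 88 (mod 89)  [q = 2: ≢ 1 ✓]
3^8 ≡ 64 (mod 89)  [q = 11: ≢ 1 ✓]
Every test exponent gives a nontrivial residue, hence 3 generates the full group.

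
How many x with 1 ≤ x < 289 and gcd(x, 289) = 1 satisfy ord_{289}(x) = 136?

φ(289) = φ(17^2) = 17·(17−1) = 272 = 2^4 · 17.
(Z/289Z)^× is cyclic (|G| = 272); a cyclic group of order m has exactly φ(d) elements of each order d | m, and none otherwise.
136 = 2^3 · 17 divides 272, and φ(136) = 64.

64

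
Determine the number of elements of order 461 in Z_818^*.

0

φ(818) = φ(2)·φ(409) = 1·408 = 408 = 2^3 · 3 · 17.
(Z/818Z)^× is cyclic (|G| = 408); a cyclic group of order m has exactly φ(d) elements of each order d | m, and none otherwise.
Since 461 ∤ 408, the count is 0.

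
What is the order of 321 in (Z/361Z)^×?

ord(321) | φ(361) = φ(19^2) = 19·(19−1) = 342 = 2 · 3^2 · 19.
Divisors of 342: 1, 2, 3, 6, 9, 18, 19, 38, 57, 114, 171, 342.
Compute 321^d (mod 361) for the divisors d until we hit 1:
321^1 ≡ 321 (mod 361)
321^2 ≡ 156 (mod 361)
321^3 ≡ 258 (mod 361)
321^6 ≡ 140 (mod 361)
321^9 ≡ 20 (mod 361)
321^18 ≡ 39 (mod 361)
321^19 ≡ 245 (mod 361)
321^38 ≡ 99 (mod 361)
321^57 ≡ 68 (mod 361)
321^114 ≡ 292 (mod 361)
321^171 ≡ 1 (mod 361) ✓
The smallest such exponent is 171, so the order of 321 is 171.

171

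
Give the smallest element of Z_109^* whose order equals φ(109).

φ(109) = 109 − 1 = 108 = 2^2 · 3^3.
g is a primitive root iff g^(108/q) ≢ 1 (mod 109) for each prime q ∈ {2, 3}.
g = 2: 2^54 ≡ 108; 2^36 ≡ 1 — hits 1, so not a primitive root.
g = 3: 3^54 ≡ 1 — hits 1, so not a primitive root.
g = 4: 4^54 ≡ 1 — hits 1, so not a primitive root.
g = 5: 5^54 ≡ 1 — hits 1, so not a primitive root.
g = 6: 6^54 ≡ 108; 6^36 ≡ 63 — none is 1, so 6 is a primitive root.
The smallest primitive root modulo 109 is 6.

6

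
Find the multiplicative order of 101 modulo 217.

30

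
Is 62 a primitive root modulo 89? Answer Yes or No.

Yes

φ(89) = 89 − 1 = 88 = 2^3 · 11.
62 is a primitive root mod 89 iff 62^(φ(89)/q) ≢ 1 for every prime q | φ(89), i.e. q ∈ {2, 11}.
62^44 ≡ 88 (mod 89)  [q = 2: ≢ 1 ✓]
62^8 ≡ 39 (mod 89)  [q = 11: ≢ 1 ✓]
All checks pass, so 62 has order 88 and is a primitive root modulo 89.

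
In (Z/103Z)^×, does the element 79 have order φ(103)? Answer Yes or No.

φ(103) = 103 − 1 = 102 = 2 · 3 · 17.
It suffices to check that the order of 79 is not a proper divisor of 102: compute 79^(102/q) for q ∈ {2, 3, 17}.
79^51 ≡ 1 (mod 103)  [q = 2: ≡ 1 ✗]
79^34 ≡ 1 (mod 103)  [q = 3: ≡ 1 ✗]
79^6 ≡ 72 (mod 103)  [q = 17: ≢ 1 ✓]
Since 79^51 ≡ 1, the order of 79 divides 51 < 102, so 79 is not a primitive root.

No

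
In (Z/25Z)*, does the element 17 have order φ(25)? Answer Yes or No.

φ(25) = φ(5^2) = 5·(5−1) = 20 = 2^2 · 5.
Test 17^(20/q) mod 25 for each prime factor q of 20:
17^10 ≡ 24 (mod 25)  [q = 2: ≢ 1 ✓]
17^4 ≡ 21 (mod 25)  [q = 5: ≢ 1 ✓]
Every test exponent gives a nontrivial residue, hence 17 generates the full group.

Yes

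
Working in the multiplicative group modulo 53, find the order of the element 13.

13

The order of 13 must divide φ(53) = 53 − 1 = 52 = 2^2 · 13.
Divisors of 52: 1, 2, 4, 13, 26, 52.
Evaluate successive powers at the divisors of 52:
13^1 ≡ 13
13^2 ≡ 10
13^4 ≡ 47
13^13 ≡ 1
So ord_53(13) = 13.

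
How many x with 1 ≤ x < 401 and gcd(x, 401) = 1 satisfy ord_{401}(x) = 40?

16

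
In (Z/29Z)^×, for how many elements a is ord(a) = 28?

12

φ(29) = 29 − 1 = 28 = 2^2 · 7.
In a cyclic group of order 28, there are φ(d) elements of order d for each divisor d of 28, and zero for non-divisors.
28 = 2^2 · 7 divides 28, and φ(28) = 12.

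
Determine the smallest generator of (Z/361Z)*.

φ(361) = φ(19^2) = 19·(19−1) = 342 = 2 · 3^2 · 19.
g is a primitive root iff g^(342/q) ≢ 1 (mod 361) for each prime q ∈ {2, 3, 19}.
g = 2: 2^171 ≡ 360; 2^114 ≡ 292; 2^18 ≡ 58 — none is 1, so 2 is a primitive root.
Hence the least primitive root of 361 is 2.

2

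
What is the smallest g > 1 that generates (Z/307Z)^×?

φ(307) = 307 − 1 = 306 = 2 · 3^2 · 17.
g is a primitive root iff g^(306/q) ≢ 1 (mod 307) for each prime q ∈ {2, 3, 17}.
g = 2: 2^153 ≡ 306; 2^102 ≡ 1 — hits 1, so not a primitive root.
g = 3: 3^153 ≡ 306; 3^102 ≡ 1 — hits 1, so not a primitive root.
g = 4: 4^153 ≡ 1 — hits 1, so not a primitive root.
g = 5: 5^153 ≡ 306; 5^102 ≡ 289; 5^18 ≡ 81 — none is 1, so 5 is a primitive root.
The smallest primitive root modulo 307 is 5.

5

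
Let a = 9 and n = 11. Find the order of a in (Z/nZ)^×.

ord(9) | φ(11) = 11 − 1 = 10 = 2 · 5.
Divisors of 10: 1, 2, 5, 10.
Evaluate successive powers at the divisors of 10:
9^1 ≡ 9 (mod 11)
9^2 ≡ 4 (mod 11)
9^5 ≡ 1 (mod 11) ✓
Hence ord(9) = 5.

5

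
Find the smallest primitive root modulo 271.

φ(271) = 271 − 1 = 270 = 2 · 3^3 · 5.
Test candidates g = 2, 3, … against the prime factors q ∈ {2, 3, 5} of φ(271): g is a generator iff g^(270/q) ≢ 1 for every such q.
g = 2: 2^135 ≡ 1 — hits 1, so not a primitive root.
g = 3: 3^135 ≡ 270; 3^90 ≡ 1 — hits 1, so not a primitive root.
g = 4: 4^135 ≡ 1 — hits 1, so not a primitive root.
g = 5: 5^135 ≡ 1 — hits 1, so not a primitive root.
g = 6: 6^135 ≡ 270; 6^90 ≡ 242; 6^54 ≡ 10 — none is 1, so 6 is a primitive root.
So 6 is the smallest generator of (Z/271Z)^×.

6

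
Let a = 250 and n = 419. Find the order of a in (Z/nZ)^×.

22

By Lagrange's theorem, ord_419(250) divides φ(419) = 419 − 1 = 418 = 2 · 11 · 19.
Divisors of 418: 1, 2, 11, 19, 22, 38, 209, 418.
Compute 250^d (mod 419) for the divisors d until we hit 1:
250^1 ≡ 250 (mod 419)
250^2 ≡ 69 (mod 419)
250^11 ≡ 418 (mod 419)
250^19 ≡ 360 (mod 419)
250^22 ≡ 1 (mod 419) ✓
So ord_419(250) = 22.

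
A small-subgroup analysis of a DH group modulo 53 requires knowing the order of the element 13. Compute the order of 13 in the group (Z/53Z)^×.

Since 13 ∈ (Z/53Z)^×, its order divides φ(53) = 53 − 1 = 52 = 2^2 · 13.
Divisors of 52: 1, 2, 4, 13, 26, 52.
Test each divisor d:
13^1 ≡ 13
13^2 ≡ 10
13^4 ≡ 47
13^13 ≡ 1
Hence ord(13) = 13.

13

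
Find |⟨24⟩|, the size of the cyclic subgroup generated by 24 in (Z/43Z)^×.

The order of 24 must divide φ(43) = 43 − 1 = 42 = 2 · 3 · 7.
Divisors of 42: 1, 2, 3, 6, 7, 14, 21, 42.
Compute 24^d (mod 43) for the divisors d until we hit 1:
24^1 ≡ 24
24^2 ≡ 17
24^3 ≡ 21
24^6 ≡ 11
24^7 ≡ 6
24^14 ≡ 36
24^21 ≡ 1
The smallest such exponent is 21, so the order of 24 is 21.

21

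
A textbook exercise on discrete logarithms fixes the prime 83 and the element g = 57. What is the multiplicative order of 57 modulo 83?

82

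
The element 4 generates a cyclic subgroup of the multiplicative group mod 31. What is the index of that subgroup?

ord(4) | φ(31) = 31 − 1 = 30 = 2 · 3 · 5.
Divisors of 30: 1, 2, 3, 5, 6, 10, 15, 30.
Compute 4^d (mod 31) for the divisors d until we hit 1:
4^1 ≡ 4
4^2 ≡ 16
4^3 ≡ 2
4^5 ≡ 1
So ord_31(4) = 5, hence |⟨4⟩| = 5.
Index = |(Z/31Z)^×| / |⟨4⟩| = 30 / 5 = 6.

6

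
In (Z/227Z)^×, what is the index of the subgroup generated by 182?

2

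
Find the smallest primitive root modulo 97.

5

φ(97) = 97 − 1 = 96 = 2^5 · 3.
Test candidates g = 2, 3, … against the prime factors q ∈ {2, 3} of φ(97): g is a generator iff g^(96/q) ≢ 1 for every such q.
g = 2: 2^48 ≡ 1 — hits 1, so not a primitive root.
g = 3: 3^48 ≡ 1 — hits 1, so not a primitive root.
g = 4: 4^48 ≡ 1 — hits 1, so not a primitive root.
g = 5: 5^48 ≡ 96; 5^32 ≡ 35 — none is 1, so 5 is a primitive root.
The smallest primitive root modulo 97 is 5.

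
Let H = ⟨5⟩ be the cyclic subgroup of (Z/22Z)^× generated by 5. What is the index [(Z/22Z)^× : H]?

2

Since 5 ∈ (Z/22Z)^×, its order divides φ(22) = φ(2)·φ(11) = 1·10 = 10 = 2 · 5.
Divisors of 10: 1, 2, 5, 10.
Check 5^d mod 22 for each divisor in increasing order:
5^1 ≡ 5
5^2 ≡ 3
5^5 ≡ 1
The order of 5 is 5, so the subgroup it generates has 5 elements.
[(Z/22Z)^× : ⟨5⟩] = 10/5 = 2.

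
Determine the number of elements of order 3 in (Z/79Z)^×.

2

φ(79) = 79 − 1 = 78 = 2 · 3 · 13.
Since (Z/79Z)^× is cyclic of order 78, the number of elements of order d is φ(d) when d | 78 and 0 otherwise.
3 | 78, and φ(3) = 3 − 1 = 2.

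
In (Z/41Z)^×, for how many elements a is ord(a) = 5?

4

φ(41) = 41 − 1 = 40 = 2^3 · 5.
(Z/41Z)^× is cyclic (|G| = 40); a cyclic group of order m has exactly φ(d) elements of each order d | m, and none otherwise.
5 | 40, and φ(5) = 5 − 1 = 4.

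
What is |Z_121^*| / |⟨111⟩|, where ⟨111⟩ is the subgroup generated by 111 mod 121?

By Lagrange's theorem, ord_121(111) divides φ(121) = φ(11^2) = 11·(11−1) = 110 = 2 · 5 · 11.
Divisors of 110: 1, 2, 5, 10, 11, 22, 55, 110.
Check 111^d mod 121 for each divisor in increasing order:
111^1 ≡ 111 (mod 121)
111^2 ≡ 100 (mod 121)
111^5 ≡ 67 (mod 121)
111^10 ≡ 12 (mod 121)
111^11 ≡ 1 (mod 121) ✓
The order of 111 is 11, so the subgroup it generates has 11 elements.
Index = |(Z/121Z)^×| / |⟨111⟩| = 110 / 11 = 10.

10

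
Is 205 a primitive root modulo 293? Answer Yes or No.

No

φ(293) = 293 − 1 = 292 = 2^2 · 73.
An element g generates (Z/293Z)^× iff g^(292/q) ≢ 1 (mod 293) for each prime q ∈ {2, 73}.
205^146 ≡ 1 (mod 293)  [q = 2: ≡ 1 ✗]
205^4 ≡ 54 (mod 293)  [q = 73: ≢ 1 ✓]
The check at q = 2 fails, so 205 generates a proper subgroup.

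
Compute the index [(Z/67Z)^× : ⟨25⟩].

The order of 25 must divide φ(67) = 67 − 1 = 66 = 2 · 3 · 11.
Divisors of 66: 1, 2, 3, 6, 11, 22, 33, 66.
Test each divisor d:
25^1 ≡ 25
25^2 ≡ 22
25^3 ≡ 14
25^6 ≡ 62
25^11 ≡ 1
The order of 25 is 11, so the subgroup it generates has 11 elements.
The index is φ(67) / ord(25) = 66 / 11 = 6.

6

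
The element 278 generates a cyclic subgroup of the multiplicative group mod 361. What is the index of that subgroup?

3

Since 278 ∈ (Z/361Z)^×, its order divides φ(361) = φ(19^2) = 19·(19−1) = 342 = 2 · 3^2 · 19.
Divisors of 342: 1, 2, 3, 6, 9, 18, 19, 38, 57, 114, 171, 342.
Evaluate successive powers at the divisors of 342:
278^1 ≡ 278 (mod 361)
278^2 ≡ 30 (mod 361)
278^3 ≡ 37 (mod 361)
278^6 ≡ 286 (mod 361)
278^9 ≡ 113 (mod 361)
278^18 ≡ 134 (mod 361)
278^19 ≡ 69 (mod 361)
278^38 ≡ 68 (mod 361)
278^57 ≡ 360 (mod 361)
278^114 ≡ 1 (mod 361) ✓
Thus |⟨278⟩| = ord(278) = 114.
Index = |(Z/361Z)^×| / |⟨278⟩| = 342 / 114 = 3.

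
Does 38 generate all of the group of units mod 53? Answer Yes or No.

φ(53) = 53 − 1 = 52 = 2^2 · 13.
An element g generates (Z/53Z)^× iff g^(52/q) ≢ 1 (mod 53) for each prime q ∈ {2, 13}.
38^26 ≡ 1 (mod 53)  [q = 2: ≡ 1 ✗]
38^4 ≡ 10 (mod 53)  [q = 13: ≢ 1 ✓]
Since 38^26 ≡ 1, the order of 38 divides 26 < 52, so 38 is not a primitive root.

No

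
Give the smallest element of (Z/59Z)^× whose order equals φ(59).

φ(59) = 59 − 1 = 58 = 2 · 29.
Test candidates g = 2, 3, … against the prime factors q ∈ {2, 29} of φ(59): g is a generator iff g^(58/q) ≢ 1 for every such q.
g = 2: 2^29 ≡ 58; 2^2 ≡ 4 — none is 1, so 2 is a primitive root.
So 2 is the smallest generator of (Z/59Z)^×.

2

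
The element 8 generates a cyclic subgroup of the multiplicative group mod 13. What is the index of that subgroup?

3

ord(8) | φ(13) = 13 − 1 = 12 = 2^2 · 3.
Divisors of 12: 1, 2, 3, 4, 6, 12.
Evaluate successive powers at the divisors of 12:
8^1 ≡ 8
8^2 ≡ 12
8^3 ≡ 5
8^4 ≡ 1
The order of 8 is 4, so the subgroup it generates has 4 elements.
The index is φ(13) / ord(8) = 12 / 4 = 3.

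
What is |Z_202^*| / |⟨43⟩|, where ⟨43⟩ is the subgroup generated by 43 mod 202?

2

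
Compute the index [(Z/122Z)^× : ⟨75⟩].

10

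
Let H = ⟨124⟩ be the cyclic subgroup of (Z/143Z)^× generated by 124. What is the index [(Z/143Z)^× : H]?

2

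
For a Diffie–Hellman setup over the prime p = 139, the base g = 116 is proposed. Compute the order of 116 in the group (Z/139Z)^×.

23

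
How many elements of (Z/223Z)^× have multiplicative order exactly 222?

72

φ(223) = 223 − 1 = 222 = 2 · 3 · 37.
Since (Z/223Z)^× is cyclic of order 222, the number of elements of order d is φ(d) when d | 222 and 0 otherwise.
222 = 2 · 3 · 37 divides 222, and φ(222) = 72.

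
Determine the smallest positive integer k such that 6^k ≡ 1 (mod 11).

10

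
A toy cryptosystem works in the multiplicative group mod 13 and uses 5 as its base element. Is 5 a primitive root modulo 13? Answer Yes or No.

φ(13) = 13 − 1 = 12 = 2^2 · 3.
5 is a primitive root mod 13 iff 5^(φ(13)/q) ≢ 1 for every prime q | φ(13), i.e. q ∈ {2, 3}.
5^6 ≡ 12 (mod 13)  [q = 2: ≢ 1 ✓]
5^4 ≡ 1 (mod 13)  [q = 3: ≡ 1 ✗]
Since 5^4 ≡ 1, the order of 5 divides 4 < 12, so 5 is not a primitive root.

No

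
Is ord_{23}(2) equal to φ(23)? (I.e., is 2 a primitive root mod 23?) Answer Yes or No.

φ(23) = 23 − 1 = 22 = 2 · 11.
An element g generates (Z/23Z)^× iff g^(22/q) ≢ 1 (mod 23) for each prime q ∈ {2, 11}.
2^11 ≡ 1 (mod 23)  [q = 2: ≡ 1 ✗]
2^2 ≡ 4 (mod 23)  [q = 11: ≢ 1 ✓]
The check at q = 2 fails, so 2 generates a proper subgroup.

No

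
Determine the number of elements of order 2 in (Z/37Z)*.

1

φ(37) = 37 − 1 = 36 = 2^2 · 3^2.
In a cyclic group of order 36, there are φ(d) elements of order d for each divisor d of 36, and zero for non-divisors.
2 | 36, and φ(2) = 2 − 1 = 1.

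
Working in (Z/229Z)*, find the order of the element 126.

ord(126) | φ(229) = 229 − 1 = 228 = 2^2 · 3 · 19.
Divisors of 228: 1, 2, 3, 4, 6, 12, 19, 38, 57, 76, 114, 228.
Test each divisor d:
126^1 ≡ 126
126^2 ≡ 75
126^3 ≡ 61
126^4 ≡ 129
126^6 ≡ 57
126^12 ≡ 43
126^19 ≡ 134
126^38 ≡ 94
126^57 ≡ 1
The smallest such exponent is 57, so the order of 126 is 57.

57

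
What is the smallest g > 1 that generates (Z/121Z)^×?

2

φ(121) = φ(11^2) = 11·(11−1) = 110 = 2 · 5 · 11.
g is a primitive root iff g^(110/q) ≢ 1 (mod 121) for each prime q ∈ {2, 5, 11}.
g = 2: 2^55 ≡ 120; 2^22 ≡ 81; 2^10 ≡ 56 — none is 1, so 2 is a primitive root.
So 2 is the smallest generator of (Z/121Z)^×.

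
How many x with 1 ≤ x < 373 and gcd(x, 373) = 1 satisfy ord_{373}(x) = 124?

60

φ(373) = 373 − 1 = 372 = 2^2 · 3 · 31.
Since (Z/373Z)^× is cyclic of order 372, the number of elements of order d is φ(d) when d | 372 and 0 otherwise.
124 = 2^2 · 31 divides 372, and φ(124) = 60.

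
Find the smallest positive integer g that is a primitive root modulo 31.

φ(31) = 31 − 1 = 30 = 2 · 3 · 5.
g is a primitive root iff g^(30/q) ≢ 1 (mod 31) for each prime q ∈ {2, 3, 5}.
g = 2: 2^15 ≡ 1 — hits 1, so not a primitive root.
g = 3: 3^15 ≡ 30; 3^10 ≡ 25; 3^6 ≡ 16 — none is 1, so 3 is a primitive root.
Hence the least primitive root of 31 is 3.

3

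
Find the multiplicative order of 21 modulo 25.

5

Since 21 ∈ (Z/25Z)^×, its order divides φ(25) = φ(5^2) = 5·(5−1) = 20 = 2^2 · 5.
Divisors of 20: 1, 2, 4, 5, 10, 20.
Test each divisor d:
21^1 ≡ 21 (mod 25)
21^2 ≡ 16 (mod 25)
21^4 ≡ 6 (mod 25)
21^5 ≡ 1 (mod 25) ✓
Therefore the multiplicative order of 21 modulo 25 is 5.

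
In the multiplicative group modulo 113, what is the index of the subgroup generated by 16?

16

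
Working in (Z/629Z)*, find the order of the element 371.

16

By Lagrange's theorem, ord_629(371) divides φ(629) = φ(17·37) = (17−1)·(37−1) = 16·36 = 576 = 2^6 · 3^2.
Divisors of 576: 1, 2, 3, 4, 6, 8, 9, 12, 16, 18, 24, 32, 36, 48, 64, 72, 96, 144, 192, 288, 576.
Test each divisor d:
371^1 ≡ 371
371^2 ≡ 519
371^3 ≡ 75
371^4 ≡ 149
371^6 ≡ 593
371^8 ≡ 186
371^9 ≡ 445
371^12 ≡ 38
371^16 ≡ 1
Therefore the multiplicative order of 371 modulo 629 is 16.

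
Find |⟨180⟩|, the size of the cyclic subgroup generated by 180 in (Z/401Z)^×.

By Lagrange's theorem, ord_401(180) divides φ(401) = 401 − 1 = 400 = 2^4 · 5^2.
Divisors of 400: 1, 2, 4, 5, 8, 10, 16, 20, 25, 40, 50, 80, 100, 200, 400.
Test each divisor d:
180^1 ≡ 180
180^2 ≡ 320
180^4 ≡ 145
180^5 ≡ 35
180^8 ≡ 173
180^10 ≡ 22
180^16 ≡ 255
180^20 ≡ 83
180^25 ≡ 98
180^40 ≡ 72
180^50 ≡ 381
180^80 ≡ 372
180^100 ≡ 400
180^200 ≡ 1
Hence ord(180) = 200.

200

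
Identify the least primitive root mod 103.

φ(103) = 103 − 1 = 102 = 2 · 3 · 17.
g is a primitive root iff g^(102/q) ≢ 1 (mod 103) for each prime q ∈ {2, 3, 17}.
g = 2: 2^51 ≡ 1 — hits 1, so not a primitive root.
g = 3: 3^51 ≡ 102; 3^34 ≡ 1 — hits 1, so not a primitive root.
g = 4: 4^51 ≡ 1 — hits 1, so not a primitive root.
g = 5: 5^51 ≡ 102; 5^34 ≡ 56; 5^6 ≡ 72 — none is 1, so 5 is a primitive root.
The smallest primitive root modulo 103 is 5.

5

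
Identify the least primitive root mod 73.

5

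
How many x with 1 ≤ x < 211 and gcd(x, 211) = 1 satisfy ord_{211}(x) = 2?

1

φ(211) = 211 − 1 = 210 = 2 · 3 · 5 · 7.
(Z/211Z)^× is cyclic (|G| = 210); a cyclic group of order m has exactly φ(d) elements of each order d | m, and none otherwise.
2 | 210, and φ(2) = 2 − 1 = 1.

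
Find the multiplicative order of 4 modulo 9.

3

ord(4) | φ(9) = φ(3^2) = 3·(3−1) = 6 = 2 · 3.
Divisors of 6: 1, 2, 3, 6.
Evaluate successive powers at the divisors of 6:
4^1 ≡ 4 (mod 9)
4^2 ≡ 7 (mod 9)
4^3 ≡ 1 (mod 9) ✓
So ord_9(4) = 3.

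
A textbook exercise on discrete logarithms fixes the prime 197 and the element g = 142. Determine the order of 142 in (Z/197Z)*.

49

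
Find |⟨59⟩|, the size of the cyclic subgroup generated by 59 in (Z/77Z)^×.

By Lagrange's theorem, ord_77(59) divides φ(77) = φ(7·11) = (7−1)·(11−1) = 6·10 = 60 = 2^2 · 3 · 5.
Divisors of 60: 1, 2, 3, 4, 5, 6, 10, 12, 15, 20, 30, 60.
Test each divisor d:
59^1 ≡ 59
59^2 ≡ 16
59^3 ≡ 20
59^4 ≡ 25
59^5 ≡ 12
59^6 ≡ 15
59^10 ≡ 67
59^12 ≡ 71
59^15 ≡ 34
59^20 ≡ 23
59^30 ≡ 1
So ord_77(59) = 30.

30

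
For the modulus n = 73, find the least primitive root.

5

φ(73) = 73 − 1 = 72 = 2^3 · 3^2.
Test candidates g = 2, 3, … against the prime factors q ∈ {2, 3} of φ(73): g is a generator iff g^(72/q) ≢ 1 for every such q.
g = 2: 2^36 ≡ 1 — hits 1, so not a primitive root.
g = 3: 3^36 ≡ 1 — hits 1, so not a primitive root.
g = 4: 4^36 ≡ 1 — hits 1, so not a primitive root.
g = 5: 5^36 ≡ 72; 5^24 ≡ 8 — none is 1, so 5 is a primitive root.
So 5 is the smallest generator of (Z/73Z)^×.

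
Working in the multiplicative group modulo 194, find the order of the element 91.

12

By Lagrange's theorem, ord_194(91) divides φ(194) = φ(2)·φ(97) = 1·96 = 96 = 2^5 · 3.
Divisors of 96: 1, 2, 3, 4, 6, 8, 12, 16, 24, 32, 48, 96.
Evaluate successive powers at the divisors of 96:
91^1 ≡ 91 (mod 194)
91^2 ≡ 133 (mod 194)
91^3 ≡ 75 (mod 194)
91^4 ≡ 35 (mod 194)
91^6 ≡ 193 (mod 194)
91^8 ≡ 61 (mod 194)
91^12 ≡ 1 (mod 194) ✓
So ord_194(91) = 12.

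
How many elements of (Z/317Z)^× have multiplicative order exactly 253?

φ(317) = 317 − 1 = 316 = 2^2 · 79.
(Z/317Z)^× is cyclic (|G| = 316); a cyclic group of order m has exactly φ(d) elements of each order d | m, and none otherwise.
Here 316 is not a multiple of 253, so there are no elements of order 253.

0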